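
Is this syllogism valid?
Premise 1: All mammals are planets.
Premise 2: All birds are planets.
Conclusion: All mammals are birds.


Premise 1: All mammals are planets.
Premise 2: All birds are planets.
Conclusion: All mammals are birds.
Fallacy: undistributed middle. planets is predicate in both.
Counterexample: mammals and birds could be disjoint subsets of planets.

Invalid


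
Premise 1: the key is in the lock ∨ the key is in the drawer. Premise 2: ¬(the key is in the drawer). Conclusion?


Disjunctive syllogism: P ∨ Q, ¬P ⊢ Q
Disjunction: the key is in the lock ∨ the key is in the drawer
We know it is not the case that the key is in the drawer.
By disjunctive syllogism, the other disjunct must be true.

The key is in the lock


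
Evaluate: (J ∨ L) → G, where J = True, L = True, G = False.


J = True, L = True, G = False
Step 1: J ∨ L = True OR True = True
Step 2: (True) → G: false only when antecedent=True and G=False.
Result: False

False


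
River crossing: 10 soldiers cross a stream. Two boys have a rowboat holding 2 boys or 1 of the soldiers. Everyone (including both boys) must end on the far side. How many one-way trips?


Per crossing of one of the soldiers: boys→, one←, one of the soldiers→, one← = 4 trips
10 × 4 = 40, + 1 final boys→ = 41
Minimum trips = 41

41


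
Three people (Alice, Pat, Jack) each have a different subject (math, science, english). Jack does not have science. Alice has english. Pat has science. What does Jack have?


From clues:
  Alice → english
  Pat → science
By elimination, Jack gets the remaining.

math


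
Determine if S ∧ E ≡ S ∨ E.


Expression 1: S ∧ E
Expression 2: S ∨ E
Truth table (S E | Expr1 Expr2):
  T T |   T     T
  T F |   F     T   ← differ
  F T |   F     T   ← differ
  F F |   F     F
Counterexample: S=T, E=F gives Expr1 = F but Expr2 = T, so the expressions are NOT logically equivalent.

No


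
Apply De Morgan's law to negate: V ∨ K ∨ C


De Morgan's law: ¬(P ∨ Q ∨ R) ≡ ¬P ∧ ¬Q ∧ ¬R
¬(V ∨ K ∨ C) = ¬V ∧ ¬K ∧ ¬C

¬V ∧ ¬K ∧ ¬C


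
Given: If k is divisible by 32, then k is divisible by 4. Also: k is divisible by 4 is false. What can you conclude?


Modus tollens: P → Q, ¬Q ⊢ ¬P
P: k is divisible by 32
Q: k is divisible by 4
We have P → Q and Q is false.
By modus tollens, P must be false.

It is not the case that k is divisible by 32


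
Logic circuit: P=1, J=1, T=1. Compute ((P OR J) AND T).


P OR J = 1|1 = 1
1 AND 1 = 1

1


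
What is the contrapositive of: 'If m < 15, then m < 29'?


Original: If m < 15, then m < 29
Contrapositive: If ¬Q, then ¬P
Negate Q: not (m < 29)
Negate P: not (m < 15)

If not (m < 29), then not (m < 15).


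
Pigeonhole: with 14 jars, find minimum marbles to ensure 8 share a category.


Pigeonhole: to guarantee k in one of n categories, need (k-1)×n + 1.
k = 8, n = 14
Minimum = (8-1) × 14 + 1 = 7 × 14 + 1

99


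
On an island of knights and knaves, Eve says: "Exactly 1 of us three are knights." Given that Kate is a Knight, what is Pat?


Eve claims exactly 1 knights among Eve, Kate, Pat.
Given: Kate is a Knight.

Case 1: Eve is a Knight (tells truth)
  Then exactly 1 of the three are knights.
  Counting Eve, Kate: 2 knight(s) so far. Need -1 more → impossible.
Case 2: Eve is a Knave (lies)
  Then the count is NOT 1.
  If Pat = Knave, count = 1 = 1 → claim would be true, contradicts lie.
  If Pat = Knight, count = 2 ≠ 1 → lie confirmed ✓

Pat is a Knight.

Knight


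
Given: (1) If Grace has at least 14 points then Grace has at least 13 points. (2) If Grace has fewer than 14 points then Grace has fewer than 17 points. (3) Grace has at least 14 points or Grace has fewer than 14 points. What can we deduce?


Constructive dilemma: (P → Q) ∧ (R → S), P ∨ R ⊢ Q ∨ S
Premise 1: Grace has at least 14 points → Grace has at least 13 points
Premise 2: Grace has fewer than 14 points → Grace has fewer than 17 points
Premise 3: Grace has at least 14 points ∨ Grace has fewer than 14 points
Case 1: Assuming Grace has at least 14 points, then by Premise 1, Grace has at least 13 points.
Case 2: Assuming Grace has fewer than 14 points, then by Premise 2, Grace has fewer than 17 points.
Since one of Grace has at least 14 points or Grace has fewer than 14 points must hold, we get Grace has at least 13 points or Grace has fewer than 17 points.

Grace has at least 13 points or Grace has fewer than 17 points.


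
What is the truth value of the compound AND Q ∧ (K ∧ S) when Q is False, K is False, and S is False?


Q = False, K = False, S = False
Step 1: K ∧ S = False AND False = False
Step 2: Q ∧ False = False AND False = False
AND is true only when ALL operands are true.

False


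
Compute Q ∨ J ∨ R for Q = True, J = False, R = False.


Q = True, J = False, R = False
Step 1: Q ∨ J = True OR False = True
Step 2: True ∨ R = True OR False = True
OR is true when at least one operand is true.

True


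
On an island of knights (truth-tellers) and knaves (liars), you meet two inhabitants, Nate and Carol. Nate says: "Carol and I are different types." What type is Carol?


Nate says: "Carol and I are different types."
Case 1: Nate is a Knight (truth-teller)
  Statement is true → they ARE different → Carol is a Knave
Case 2: Nate is a Knave (liar)
  Statement is false → they are NOT different → Carol is a Knave
In both cases, Carol is a Knave.

Knave


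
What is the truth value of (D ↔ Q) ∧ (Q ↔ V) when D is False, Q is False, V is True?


D = False, Q = False, V = True
Step 1: D ↔ Q is true when D and Q have the same value. Result: True
Step 2: Q ↔ V is true when Q and V have the same value. Result: False
Step 3: True ∧ False = False

False


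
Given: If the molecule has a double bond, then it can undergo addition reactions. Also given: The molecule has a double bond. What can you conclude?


Modus ponens: P → Q, P ⊢ Q
P: the molecule has a double bond
Q: it can undergo addition reactions
We have P → Q and P is true.
By modus ponens, Q must be true.

It can undergo addition reactions


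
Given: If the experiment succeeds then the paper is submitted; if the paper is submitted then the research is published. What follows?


Hypothetical syllogism: P → Q, Q → R ⊢ P → R
Premise 1: the experiment succeeds → the paper is submitted
Premise 2: the paper is submitted → the research is published
Chain the implications: the middle term (the paper is submitted) links the two.
Conclusion: If the experiment succeeds, then the research is published.

If the experiment succeeds, then the research is published.


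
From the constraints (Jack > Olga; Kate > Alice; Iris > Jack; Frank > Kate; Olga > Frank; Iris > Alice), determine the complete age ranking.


Constraints: Jack > Olga; Kate > Alice; Iris > Jack; Frank > Kate; Olga > Frank; Iris > Alice
Method: at each step, the next-highest is the one remaining person who never appears on the smaller side of a constraint between remaining people.
  Step 1: remaining {Olga, Iris, Jack, Kate, Frank, Alice}; on the smaller side: {Olga, Jack, Kate, Frank, Alice} → Iris is next (Iris > Jack; Iris > Alice).
  Step 2: remaining {Olga, Jack, Kate, Frank, Alice}; on the smaller side: {Olga, Kate, Frank, Alice} → Jack is next (Jack > Olga).
  Step 3: remaining {Olga, Kate, Frank, Alice}; on the smaller side: {Kate, Frank, Alice} → Olga is next (Olga > Frank).
  Step 4: remaining {Kate, Frank, Alice}; on the smaller side: {Kate, Alice} → Frank is next (Frank > Kate).
  Step 5: remaining {Kate, Alice}; on the smaller side: {Alice} → Kate is next (Kate > Alice).
  Step 6: only Alice remains → lowest.
Final ranking (highest to lowest):

Iris > Jack > Olga > Frank > Kate > Alice


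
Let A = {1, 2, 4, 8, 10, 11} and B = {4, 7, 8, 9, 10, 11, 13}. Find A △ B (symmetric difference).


A = {1, 2, 4, 8, 10, 11}
B = {4, 7, 8, 9, 10, 11, 13}
Operation: symmetric difference
In A only: [1, 2], in B only: [7, 9, 13]

{1, 2, 7, 9, 13}


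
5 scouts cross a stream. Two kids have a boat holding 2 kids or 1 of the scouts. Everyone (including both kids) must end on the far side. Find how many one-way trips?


Per crossing of one of the scouts: kids→, one←, one of the scouts→, one← = 4 trips
5 × 4 = 20, + 1 final kids→ = 21
Minimum trips = 21

21


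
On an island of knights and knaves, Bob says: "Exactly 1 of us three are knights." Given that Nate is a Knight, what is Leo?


Bob claims exactly 1 knights among Bob, Nate, Leo.
Given: Nate is a Knight.

Case 1: Bob is a Knight (tells truth)
  Then exactly 1 of the three are knights.
  Counting Bob, Nate: 2 knight(s) so far. Need -1 more → impossible.
Case 2: Bob is a Knave (lies)
  Then the count is NOT 1.
  If Leo = Knave, count = 1 = 1 → claim would be true, contradicts lie.
  If Leo = Knight, count = 2 ≠ 1 → lie confirmed ✓

Leo is a Knight.

Knight


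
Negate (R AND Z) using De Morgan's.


De Morgan's law: ¬(P ∧ Q) ≡ ¬P ∨ ¬Q
¬(R ∧ Z) = ¬R ∨ ¬Z

¬R ∨ ¬Z


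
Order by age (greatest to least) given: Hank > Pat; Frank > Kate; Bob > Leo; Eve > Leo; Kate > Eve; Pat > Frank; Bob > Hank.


Constraints: Hank > Pat; Frank > Kate; Bob > Leo; Eve > Leo; Kate > Eve; Pat > Frank; Bob > Hank
Method: at each step, the next-highest is the one remaining person who never appears on the smaller side of a constraint between remaining people.
  Step 1: remaining {Pat, Hank, Frank, Kate, Eve, Bob, Leo}; on the smaller side: {Pat, Hank, Frank, Kate, Eve, Leo} → Bob is next (Bob > Leo; Bob > Hank).
  Step 2: remaining {Pat, Hank, Frank, Kate, Eve, Leo}; on the smaller side: {Pat, Frank, Kate, Eve, Leo} → Hank is next (Hank > Pat).
  Step 3: remaining {Pat, Frank, Kate, Eve, Leo}; on the smaller side: {Frank, Kate, Eve, Leo} → Pat is next (Pat > Frank).
  Step 4: remaining {Frank, Kate, Eve, Leo}; on the smaller side: {Kate, Eve, Leo} → Frank is next (Frank > Kate).
  Step 5: remaining {Kate, Eve, Leo}; on the smaller side: {Eve, Leo} → Kate is next (Kate > Eve).
  Step 6: remaining {Eve, Leo}; on the smaller side: {Leo} → Eve is next (Eve > Leo).
  Step 7: only Leo remains → lowest.
Final ranking (highest to lowest):

Bob > Hank > Pat > Frank > Kate > Eve > Leo


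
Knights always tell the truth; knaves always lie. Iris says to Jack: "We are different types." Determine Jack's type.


Iris says: "We are different types."
Case 1: Iris is a Knight (truth-teller)
  Statement is true → they ARE different → Jack is a Knave
Case 2: Iris is a Knave (liar)
  Statement is false → they are NOT different → Jack is a Knave
In both cases, Jack is a Knave.

Knave


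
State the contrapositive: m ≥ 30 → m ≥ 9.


Original: If m ≥ 30, then m ≥ 9
Contrapositive: If ¬Q, then ¬P
Negate Q: not (m ≥ 9)
Negate P: not (m ≥ 30)

If not (m ≥ 9), then not (m ≥ 30).


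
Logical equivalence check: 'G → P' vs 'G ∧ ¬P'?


Expression 1: G → P
Expression 2: G ∧ ¬P
Truth table (G P | Expr1 Expr2):
  T T |   T     F   ← differ
  T F |   F     T   ← differ
  F T |   T     F   ← differ
  F F |   T     F   ← differ
Counterexample: G=T, P=T gives Expr1 = T but Expr2 = F, so the expressions are NOT logically equivalent.

No


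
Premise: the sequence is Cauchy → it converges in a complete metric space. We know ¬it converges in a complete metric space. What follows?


Modus tollens: P → Q, ¬Q ⊢ ¬P
P: the sequence is Cauchy
Q: it converges in a complete metric space
We have P → Q and Q is false.
By modus tollens, P must be false.

It is not the case that the sequence is Cauchy


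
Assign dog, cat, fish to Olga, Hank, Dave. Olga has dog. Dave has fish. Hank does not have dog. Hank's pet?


From clues:
  Dave → fish
  Olga → dog
By elimination, Hank gets the remaining.

cat


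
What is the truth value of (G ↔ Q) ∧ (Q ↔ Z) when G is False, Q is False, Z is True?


G = False, Q = False, Z = True
Step 1: G ↔ Q is true when G and Q have the same value. Result: True
Step 2: Q ↔ Z is true when Q and Z have the same value. Result: False
Step 3: True ∧ False = False

False


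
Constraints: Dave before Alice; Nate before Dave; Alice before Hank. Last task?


Constraints: Dave before Alice; Nate before Dave; Alice before Hank
The last task can have nothing scheduled after it, so it must never appear on the left of a 'before'.
Tasks appearing before some other task: Dave, Nate, Alice.
The only task not in that list is Hank → it is last.

Hank


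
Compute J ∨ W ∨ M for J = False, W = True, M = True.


J = False, W = True, M = True
Step 1: J ∨ W = False OR True = True
Step 2: True ∨ M = True OR True = True
OR is true when at least one operand is true.

True


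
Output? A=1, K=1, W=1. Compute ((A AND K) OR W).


A AND K = 1&1 = 1
1 OR 1 = 1

1


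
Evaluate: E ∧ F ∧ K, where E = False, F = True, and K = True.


E = False, F = True, K = True
Step 1: E ∧ F = False AND True = False
Step 2: (False) ∧ K = (False) AND True = False
AND is true only when ALL operands are true.

False


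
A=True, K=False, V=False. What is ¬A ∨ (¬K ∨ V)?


A = True, K = False, V = False
Expression: ¬A ∨ (¬K ∨ V)
Step 1: ¬K = NOT False = True
Step 2: ¬K ∨ V = True OR False = True
Step 3: ¬A = NOT True = False
Step 4: (False) ∨ (True) = False OR True = True

True


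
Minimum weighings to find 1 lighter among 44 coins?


Each weighing has 3 outcomes (left heavy / balance / right heavy), so k weighings distinguish at most 3^k cases; splitting into three near-equal groups achieves this.
Need 3^k ≥ 44: 3^3 = 27 < 44 ≤ 3^4 = 81
k = ⌈log₃(44)⌉ = 4

4


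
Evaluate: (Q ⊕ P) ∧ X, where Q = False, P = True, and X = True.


Q = False, P = True, X = True
Step 1: Q ⊕ P = False XOR True = True
Step 2: True ∧ X = True AND True = True
XOR true when exactly one of Q,P is true; then AND with X.

True


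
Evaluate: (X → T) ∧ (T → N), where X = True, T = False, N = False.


X = True, T = False, N = False
Step 1: X → T is false only when X=True and T=False. Result: False
Step 2: T → N is false only when T=True and N=False. Result: True
Step 3: False ∧ True = False

False


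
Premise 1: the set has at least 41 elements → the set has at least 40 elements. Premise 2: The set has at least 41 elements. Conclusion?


Modus ponens: P → Q, P ⊢ Q
P: the set has at least 41 elements
Q: the set has at least 40 elements
We have P → Q and P is true.
By modus ponens, Q must be true.

The set has at least 40 elements


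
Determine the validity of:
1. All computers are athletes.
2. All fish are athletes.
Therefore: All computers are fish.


Premise 1: All computers are athletes.
Premise 2: All fish are athletes.
Conclusion: All computers are fish.
Fallacy: undistributed middle. athletes is predicate in both.
Counterexample: computers and fish could be disjoint subsets of athletes.

Invalid


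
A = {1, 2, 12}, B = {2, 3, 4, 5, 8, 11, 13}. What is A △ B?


A = {1, 2, 12}
B = {2, 3, 4, 5, 8, 11, 13}
Operation: symmetric difference
In A only: [1, 12], in B only: [3, 4, 5, 8, 11, 13]

{1, 3, 4, 5, 8, 11, 12, 13}


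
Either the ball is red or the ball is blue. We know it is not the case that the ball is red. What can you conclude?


Disjunctive syllogism: P ∨ Q, ¬P ⊢ Q
Disjunction: the ball is red ∨ the ball is blue
We know it is not the case that the ball is red.
By disjunctive syllogism, the other disjunct must be true.

The ball is blue


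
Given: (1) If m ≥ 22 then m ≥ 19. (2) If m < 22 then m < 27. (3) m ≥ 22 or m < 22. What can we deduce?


Constructive dilemma: (P → Q) ∧ (R → S), P ∨ R ⊢ Q ∨ S
Premise 1: m ≥ 22 → m ≥ 19
Premise 2: m < 22 → m < 27
Premise 3: m ≥ 22 ∨ m < 22
Case 1: Assuming m ≥ 22, then by Premise 1, m ≥ 19.
Case 2: Assuming m < 22, then by Premise 2, m < 27.
Since one of m ≥ 22 or m < 22 must hold, we get m ≥ 19 or m < 27.

m ≥ 19 or m < 27.


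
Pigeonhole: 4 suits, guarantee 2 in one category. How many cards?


Pigeonhole: to guarantee k in one of n categories, need (k-1)×n + 1.
k = 2, n = 4
Minimum = (2-1) × 4 + 1 = 1 × 4 + 1

5


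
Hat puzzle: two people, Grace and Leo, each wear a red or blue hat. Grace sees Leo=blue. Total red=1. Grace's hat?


Total red = 1, Leo = blue
Red accounted for: 0
Remaining for Grace: 1
Grace's hat is red.

red


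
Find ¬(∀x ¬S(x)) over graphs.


Original: ∀x ¬S(x)
Rule: ¬∀→∃, ¬∃→∀, negate predicate.
Negation: ∃x S(x)

∃x S(x)


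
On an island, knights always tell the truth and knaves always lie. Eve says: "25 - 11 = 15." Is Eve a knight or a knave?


Statement: "25 - 11 = 15."
Actual: 25 - 11 = 14
Claimed: 15
Statement is FALSE → Eve lies → Knave

Knave


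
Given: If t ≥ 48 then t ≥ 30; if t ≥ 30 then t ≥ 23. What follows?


Hypothetical syllogism: P → Q, Q → R ⊢ P → R
Premise 1: t ≥ 48 → t ≥ 30
Premise 2: t ≥ 30 → t ≥ 23
Chain the implications: the middle term (t ≥ 30) links the two.
Conclusion: If t ≥ 48, then t ≥ 23.

If t ≥ 48, then t ≥ 23.


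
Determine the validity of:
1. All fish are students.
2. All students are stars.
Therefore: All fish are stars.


Premise 1: All fish are students.
Premise 2: All students are stars.
Conclusion: All fish are stars.
Barbara syllogism (AAA-1): All A are B, All B are C → All A are C.
Middle term (students) distributed in premise 2.

Valid


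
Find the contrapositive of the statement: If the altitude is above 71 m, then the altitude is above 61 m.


Original: If the altitude is above 71 m, then the altitude is above 61 m
Contrapositive: If ¬Q, then ¬P
Negate Q: not (the altitude is above 61 m)
Negate P: not (the altitude is above 71 m)

If not (the altitude is above 61 m), then not (the altitude is above 71 m).


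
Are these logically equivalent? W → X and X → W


Expression 1: W → X
Expression 2: X → W
Truth table (W X | Expr1 Expr2):
  T T |   T     T
  T F |   F     T   ← differ
  F T |   T     F   ← differ
  F F |   T     T
Counterexample: W=T, X=F gives Expr1 = F but Expr2 = T, so the expressions are NOT logically equivalent.

No


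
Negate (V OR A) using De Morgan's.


De Morgan's law: ¬(P ∨ Q) ≡ ¬P ∧ ¬Q
¬(V ∨ A) = ¬V ∧ ¬A

¬V ∧ ¬A


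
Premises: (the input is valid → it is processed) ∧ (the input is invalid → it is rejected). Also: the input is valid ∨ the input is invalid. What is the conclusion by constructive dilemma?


Constructive dilemma: (P → Q) ∧ (R → S), P ∨ R ⊢ Q ∨ S
Premise 1: the input is valid → it is processed
Premise 2: the input is invalid → it is rejected
Premise 3: the input is valid ∨ the input is invalid
Case 1: Assuming the input is valid, then by Premise 1, it is processed.
Case 2: Assuming the input is invalid, then by Premise 2, it is rejected.
Since one of the input is valid or the input is invalid must hold, we get it is processed or it is rejected.

It is processed or it is rejected.


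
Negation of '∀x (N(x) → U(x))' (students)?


Original: ∀x (N(x) → U(x))
Rule: ¬∀→∃, ¬∃→∀, negate predicate.
Negation: ∃x (N(x) ∧ ¬U(x))

∃x (N(x) ∧ ¬U(x))


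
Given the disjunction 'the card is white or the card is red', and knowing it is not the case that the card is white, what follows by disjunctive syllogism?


Disjunctive syllogism: P ∨ Q, ¬P ⊢ Q
Disjunction: the card is white ∨ the card is red
We know it is not the case that the card is white.
By disjunctive syllogism, the other disjunct must be true.

The card is red


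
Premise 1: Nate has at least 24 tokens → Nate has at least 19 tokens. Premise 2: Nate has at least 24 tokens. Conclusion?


Modus ponens: P → Q, P ⊢ Q
P: Nate has at least 24 tokens
Q: Nate has at least 19 tokens
We have P → Q and P is true.
By modus ponens, Q must be true.

Nate has at least 19 tokens


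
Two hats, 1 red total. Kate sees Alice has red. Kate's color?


Total red = 1, Alice = red
Red accounted for: 1
Remaining for Kate: 0
Kate's hat is blue.

blue


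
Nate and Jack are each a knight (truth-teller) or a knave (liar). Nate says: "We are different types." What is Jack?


Nate says: "We are different types."
Case 1: Nate is a Knight (truth-teller)
  Statement is true → they ARE different → Jack is a Knave
Case 2: Nate is a Knave (liar)
  Statement is false → they are NOT different → Jack is a Knave
In both cases, Jack is a Knave.

Knave


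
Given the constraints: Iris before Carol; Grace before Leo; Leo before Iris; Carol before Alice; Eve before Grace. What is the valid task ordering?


Constraints: Iris before Carol; Grace before Leo; Leo before Iris; Carol before Alice; Eve before Grace
Method: repeatedly schedule the remaining task that has no remaining task required before it.
  Step 1: remaining {Grace, Eve, Alice, Carol, Leo, Iris}; every task except Eve still has a predecessor pending → schedule Eve.
  Step 2: remaining {Grace, Alice, Carol, Leo, Iris}; every task except Grace still has a predecessor pending → schedule Grace.
  Step 3: remaining {Alice, Carol, Leo, Iris}; every task except Leo still has a predecessor pending → schedule Leo.
  Step 4: remaining {Alice, Carol, Iris}; every task except Iris still has a predecessor pending → schedule Iris.
  Step 5: remaining {Alice, Carol}; every task except Carol still has a predecessor pending → schedule Carol.
  Step 6: only Alice remains → schedule Alice.
Resulting order:

Eve → Grace → Leo → Iris → Carol → Alice


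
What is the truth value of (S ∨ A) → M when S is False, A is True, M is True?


S = False, A = True, M = True
Step 1: S ∨ A = False OR True = True
Step 2: (True) → M: false only when antecedent=True and M=False.
Result: True

True


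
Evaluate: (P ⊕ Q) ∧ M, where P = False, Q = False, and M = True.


P = False, Q = False, M = True
Step 1: P ⊕ Q = False XOR False = False
Step 2: False ∧ M = False AND True = False
XOR true when exactly one of P,Q is true; then AND with M.

False


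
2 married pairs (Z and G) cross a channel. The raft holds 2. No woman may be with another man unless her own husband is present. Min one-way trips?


Label couples Z and G.
1. WZ+WG → (far: WZ,WG; near: HZ,HG)
2. WZ ←   (far: WG; near: HZ,HG,WZ)
3. HZ+HG → (far: HZ,HG,WG; near: WZ)
4. HZ ←   (far: HG,WG; near: HZ,WZ)  — HZ returns, since WZ is alone on near bank
5. HZ+WZ → (far: all four; near: empty)
Every state respects the constraint.
Minimum trips = 5

5


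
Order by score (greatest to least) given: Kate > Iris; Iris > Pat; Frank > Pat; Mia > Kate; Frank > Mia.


Constraints: Kate > Iris; Iris > Pat; Frank > Pat; Mia > Kate; Frank > Mia
Method: at each step, the next-highest is the one remaining person who never appears on the smaller side of a constraint between remaining people.
  Step 1: remaining {Mia, Pat, Iris, Frank, Kate}; on the smaller side: {Mia, Pat, Iris, Kate} → Frank is next (Frank > Pat; Frank > Mia).
  Step 2: remaining {Mia, Pat, Iris, Kate}; on the smaller side: {Pat, Iris, Kate} → Mia is next (Mia > Kate).
  Step 3: remaining {Pat, Iris, Kate}; on the smaller side: {Pat, Iris} → Kate is next (Kate > Iris).
  Step 4: remaining {Pat, Iris}; on the smaller side: {Pat} → Iris is next (Iris > Pat).
  Step 5: only Pat remains → lowest.
Final ranking (highest to lowest):

Frank > Mia > Kate > Iris > Pat


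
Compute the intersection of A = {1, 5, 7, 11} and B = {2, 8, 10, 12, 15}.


A = {1, 5, 7, 11}
B = {2, 8, 10, 12, 15}
Operation: intersection
Elements in both: none

∅


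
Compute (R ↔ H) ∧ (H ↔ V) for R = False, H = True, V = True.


R = False, H = True, V = True
Step 1: R ↔ H is true when R and H have the same value. Result: False
Step 2: H ↔ V is true when H and V have the same value. Result: True
Step 3: False ∧ True = False

False


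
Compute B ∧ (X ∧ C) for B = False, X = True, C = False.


B = False, X = True, C = False
Step 1: X ∧ C = True AND False = False
Step 2: B ∧ False = False AND False = False
AND is true only when ALL operands are true.

False


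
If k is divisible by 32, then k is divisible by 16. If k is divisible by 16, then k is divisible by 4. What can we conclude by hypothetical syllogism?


Hypothetical syllogism: P → Q, Q → R ⊢ P → R
Premise 1: k is divisible by 32 → k is divisible by 16
Premise 2: k is divisible by 16 → k is divisible by 4
Chain the implications: the middle term (k is divisible by 16) links the two.
Conclusion: If k is divisible by 32, then k is divisible by 4.

If k is divisible by 32, then k is divisible by 4.


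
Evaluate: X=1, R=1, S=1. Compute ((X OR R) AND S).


X OR R = 1|1 = 1
1 AND 1 = 1

1


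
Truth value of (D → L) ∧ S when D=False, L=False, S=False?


D = False, L = False, S = False
Expression: (D → L) ∧ S
Step 1: D → L = False → False (false only if D=True, L=False) = True
Step 2: (True) ∧ S = True AND False = False

False


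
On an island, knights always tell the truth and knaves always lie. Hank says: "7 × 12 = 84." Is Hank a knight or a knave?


Statement: "7 × 12 = 84."
Actual: 7 × 12 = 84
Claimed: 84
Statement is TRUE → Hank tells the truth → Knight

Knight


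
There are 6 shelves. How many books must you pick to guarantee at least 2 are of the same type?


Pigeonhole: to guarantee k in one of n categories, need (k-1)×n + 1.
k = 2, n = 6
Minimum = (2-1) × 6 + 1 = 1 × 6 + 1

7


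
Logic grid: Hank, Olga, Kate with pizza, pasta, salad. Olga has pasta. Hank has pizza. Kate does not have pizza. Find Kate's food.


From clues:
  Olga → pasta
  Hank → pizza
By elimination, Kate gets the remaining.

salad


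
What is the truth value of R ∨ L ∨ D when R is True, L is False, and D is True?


R = True, L = False, D = True
Step 1: R ∨ L = True OR False = True
Step 2: True ∨ D = True OR True = True
OR is true when at least one operand is true.

True


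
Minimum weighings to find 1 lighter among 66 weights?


Each weighing has 3 outcomes (left heavy / balance / right heavy), so k weighings distinguish at most 3^k cases; splitting into three near-equal groups achieves this.
Need 3^k ≥ 66: 3^3 = 27 < 66 ≤ 3^4 = 81
k = ⌈log₃(66)⌉ = 4

4


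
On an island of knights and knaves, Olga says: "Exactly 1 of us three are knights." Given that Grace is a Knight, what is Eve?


Olga claims exactly 1 knights among Olga, Grace, Eve.
Given: Grace is a Knight.

Case 1: Olga is a Knight (tells truth)
  Then exactly 1 of the three are knights.
  Counting Olga, Grace: 2 knight(s) so far. Need -1 more → impossible.
Case 2: Olga is a Knave (lies)
  Then the count is NOT 1.
  If Eve = Knave, count = 1 = 1 → claim would be true, contradicts lie.
  If Eve = Knight, count = 2 ≠ 1 → lie confirmed ✓

Eve is a Knight.

Knight


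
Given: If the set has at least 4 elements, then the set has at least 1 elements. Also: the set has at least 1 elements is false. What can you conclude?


Modus tollens: P → Q, ¬Q ⊢ ¬P
P: the set has at least 4 elements
Q: the set has at least 1 elements
We have P → Q and Q is false.
By modus tollens, P must be false.

It is not the case that the set has at least 4 elements


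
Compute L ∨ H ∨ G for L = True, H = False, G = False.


L = True, H = False, G = False
Step 1: L ∨ H = True OR False = True
Step 2: True ∨ G = True OR False = True
OR is true when at least one operand is true.

True


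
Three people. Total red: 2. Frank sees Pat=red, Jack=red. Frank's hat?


Total red = 2, seen red = 2
Own red = 2 - 2 = 0
Frank's hat is blue.

blue


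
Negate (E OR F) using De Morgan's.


De Morgan's law: ¬(P ∨ Q) ≡ ¬P ∧ ¬Q
¬(E ∨ F) = ¬E ∧ ¬F

¬E ∧ ¬F


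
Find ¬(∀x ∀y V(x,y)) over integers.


Original: ∀x ∀y V(x,y)
Rule: ¬∀→∃, ¬∃→∀, negate predicate.
Negation: ∃x ∃y ¬V(x,y)

∃x ∃y ¬V(x,y)


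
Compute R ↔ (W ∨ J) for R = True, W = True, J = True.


R = True, W = True, J = True
Step 1: W ∨ J = True OR True = True
Step 2: R ↔ (True): true when both sides have same truth value.
Result: True ↔ True = True

True


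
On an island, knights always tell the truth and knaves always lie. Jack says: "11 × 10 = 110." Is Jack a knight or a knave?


Statement: "11 × 10 = 110."
Actual: 11 × 10 = 110
Claimed: 110
Statement is TRUE → Jack tells the truth → Knight

Knight


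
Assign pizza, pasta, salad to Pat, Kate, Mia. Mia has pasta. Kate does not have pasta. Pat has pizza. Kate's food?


From clues:
  Mia → pasta
  Pat → pizza
By elimination, Kate gets the remaining.

salad


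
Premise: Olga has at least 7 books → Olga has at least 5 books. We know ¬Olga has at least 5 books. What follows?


Modus tollens: P → Q, ¬Q ⊢ ¬P
P: Olga has at least 7 books
Q: Olga has at least 5 books
We have P → Q and Q is false.
By modus tollens, P must be false.

It is not the case that Olga has at least 7 books


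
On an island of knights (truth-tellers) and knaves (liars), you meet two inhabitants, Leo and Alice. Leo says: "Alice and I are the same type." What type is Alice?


Leo says: "Alice and I are the same type."
Case 1: Leo is a Knight (truth-teller)
  Statement is true → they ARE the same → Alice is also a Knight
Case 2: Leo is a Knave (liar)
  Statement is false → they are NOT the same → Alice is a Knight
In both cases, Alice is a Knight.

Knight


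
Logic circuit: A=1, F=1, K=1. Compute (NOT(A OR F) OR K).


A OR F = 1
NOT(1) = 0
0 OR 1 = 1

1


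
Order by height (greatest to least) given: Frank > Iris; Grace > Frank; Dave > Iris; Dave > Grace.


Constraints: Frank > Iris; Grace > Frank; Dave > Iris; Dave > Grace
Method: at each step, the next-highest is the one remaining person who never appears on the smaller side of a constraint between remaining people.
  Step 1: remaining {Grace, Frank, Dave, Iris}; on the smaller side: {Grace, Frank, Iris} → Dave is next (Dave > Iris; Dave > Grace).
  Step 2: remaining {Grace, Frank, Iris}; on the smaller side: {Frank, Iris} → Grace is next (Grace > Frank).
  Step 3: remaining {Frank, Iris}; on the smaller side: {Iris} → Frank is next (Frank > Iris).
  Step 4: only Iris remains → lowest.
Final ranking (highest to lowest):

Dave > Grace > Frank > Iris


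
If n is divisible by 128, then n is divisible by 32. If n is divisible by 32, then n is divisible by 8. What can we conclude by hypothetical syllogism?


Hypothetical syllogism: P → Q, Q → R ⊢ P → R
Premise 1: n is divisible by 128 → n is divisible by 32
Premise 2: n is divisible by 32 → n is divisible by 8
Chain the implications: the middle term (n is divisible by 32) links the two.
Conclusion: If n is divisible by 128, then n is divisible by 8.

If n is divisible by 128, then n is divisible by 8.


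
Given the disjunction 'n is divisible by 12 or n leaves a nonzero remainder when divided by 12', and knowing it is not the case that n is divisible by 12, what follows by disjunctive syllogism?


Disjunctive syllogism: P ∨ Q, ¬P ⊢ Q
Disjunction: n is divisible by 12 ∨ n leaves a nonzero remainder when divided by 12
We know it is not the case that n is divisible by 12.
By disjunctive syllogism, the other disjunct must be true.

n leaves a nonzero remainder when divided by 12


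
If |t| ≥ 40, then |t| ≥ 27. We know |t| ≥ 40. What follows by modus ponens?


Modus ponens: P → Q, P ⊢ Q
P: |t| ≥ 40
Q: |t| ≥ 27
We have P → Q and P is true.
By modus ponens, Q must be true.

|t| ≥ 27


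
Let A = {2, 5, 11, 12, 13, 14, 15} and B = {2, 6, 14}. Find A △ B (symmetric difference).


A = {2, 5, 11, 12, 13, 14, 15}
B = {2, 6, 14}
Operation: symmetric difference
In A only: [5, 11, 12, 13, 15], in B only: [6]

{5, 6, 11, 12, 13, 15}


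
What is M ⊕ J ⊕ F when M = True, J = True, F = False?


M = True, J = True, F = False
Step 1: M ⊕ J = True XOR True = False
Step 2: False ⊕ F = False XOR False = False
XOR is true when an odd number of operands are true.

False


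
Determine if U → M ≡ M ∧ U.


Expression 1: U → M
Expression 2: M ∧ U
Truth table (U M | Expr1 Expr2):
  T T |   T     T
  T F |   F     F
  F T |   T     F   ← differ
  F F |   T     F   ← differ
Counterexample: U=F, M=T gives Expr1 = T but Expr2 = F, so the expressions are NOT logically equivalent.

No


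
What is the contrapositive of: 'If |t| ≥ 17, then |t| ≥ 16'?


Original: If |t| ≥ 17, then |t| ≥ 16
Contrapositive: If ¬Q, then ¬P
Negate Q: not (|t| ≥ 16)
Negate P: not (|t| ≥ 17)

If not (|t| ≥ 16), then not (|t| ≥ 17).


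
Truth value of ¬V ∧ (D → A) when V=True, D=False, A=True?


V = True, D = False, A = True
Expression: ¬V ∧ (D → A)
Step 1: ¬V = NOT True = False
Step 2: D → A = False → True (false only if D=True, A=False) = True
Step 3: (False) ∧ (True) = False AND True = False

False


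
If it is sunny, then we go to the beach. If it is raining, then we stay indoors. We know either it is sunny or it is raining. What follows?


Constructive dilemma: (P → Q) ∧ (R → S), P ∨ R ⊢ Q ∨ S
Premise 1: it is sunny → we go to the beach
Premise 2: it is raining → we stay indoors
Premise 3: it is sunny ∨ it is raining
Case 1: Assuming it is sunny, then by Premise 1, we go to the beach.
Case 2: Assuming it is raining, then by Premise 2, we stay indoors.
Since one of it is sunny or it is raining must hold, we get we go to the beach or we stay indoors.

We go to the beach or we stay indoors.


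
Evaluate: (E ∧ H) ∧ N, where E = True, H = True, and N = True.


E = True, H = True, N = True
Step 1: E ∧ H = True AND True = True
Step 2: True ∧ N = True AND True = True
AND is true only when ALL operands are true.

True


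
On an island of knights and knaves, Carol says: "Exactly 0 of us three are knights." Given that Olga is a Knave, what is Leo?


Carol claims exactly 0 knights among Carol, Olga, Leo.
Given: Olga is a Knave.

Case 1: Carol is a Knight (tells truth)
  Then exactly 0 of the three are knights.
  Counting Carol, Olga: 1 knight(s) so far. Need -1 more → impossible.
Case 2: Carol is a Knave (lies)
  Then the count is NOT 0.
  If Leo = Knave, count = 0 = 0 → claim would be true, contradicts lie.
  If Leo = Knight, count = 1 ≠ 0 → lie confirmed ✓

Leo is a Knight.

Knight


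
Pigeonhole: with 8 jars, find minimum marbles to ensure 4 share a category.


Pigeonhole: to guarantee k in one of n categories, need (k-1)×n + 1.
k = 4, n = 8
Minimum = (4-1) × 8 + 1 = 3 × 8 + 1

25


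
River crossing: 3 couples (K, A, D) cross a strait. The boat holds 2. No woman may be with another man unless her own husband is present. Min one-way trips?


Label couples K, A, D (H = husband, W = wife).
Counting alone: 6 people, the boat carries 2 and someone must bring it back, so each round trip nets at most +1 on the far side until the last crossing → at least 9 trips. The jealousy constraint makes 9 impossible; the shortest valid schedule has 11:
1. WK+WA →  (far: WK,WA; near: HK,HA,HD,WD)
2. WK ←       (far: WA; near: HK,HA,HD,WK,WD)
3. WK+WD →  (far: WK,WA,WD; near: HK,HA,HD)
4. WK ←       (far: WA,WD; near: HK,HA,HD,WK)
5. HA+HD →  (far: HA,WA,HD,WD; near: HK,WK)
6. HA+WA ←  (far: HD,WD; near: HK,WK,HA,WA)
7. HK+HA →  (far: HK,HA,HD,WD; near: WK,WA)
8. WD ←       (far: HK,HA,HD; near: WK,WA,WD)
9. WK+WA →  (far: HK,WK,HA,WA,HD; near: WD)
10. HD ←      (far: HK,WK,HA,WA; near: HD,WD)
11. HD+WD → (far: all six; near: empty)
In every state each wife is either with her husband or with no other man.
Minimum trips = 11

11


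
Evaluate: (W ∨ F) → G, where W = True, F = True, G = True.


W = True, F = True, G = True
Step 1: W ∨ F = True OR True = True
Step 2: (True) → G: false only when antecedent=True and G=False.
Result: True

True


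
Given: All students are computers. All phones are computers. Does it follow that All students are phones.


Premise 1: All students are computers.
Premise 2: All phones are computers.
Conclusion: All students are phones.
Fallacy: undistributed middle. computers is predicate in both.
Counterexample: students and phones could be disjoint subsets of computers.

Invalid


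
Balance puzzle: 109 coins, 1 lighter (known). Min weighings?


Each weighing has 3 outcomes (left heavy / balance / right heavy), so k weighings distinguish at most 3^k cases; splitting into three near-equal groups achieves this.
Need 3^k ≥ 109: 3^4 = 81 < 109 ≤ 3^5 = 243
k = ⌈log₃(109)⌉ = 5

5


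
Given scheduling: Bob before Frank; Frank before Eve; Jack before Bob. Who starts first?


Constraints: Bob before Frank; Frank before Eve; Jack before Bob
The first task can have nothing scheduled before it, so it must never appear on the right of a 'before'.
Tasks appearing after some 'before': Frank, Eve, Bob.
The only task not in that list is Jack → it is first.

Jack


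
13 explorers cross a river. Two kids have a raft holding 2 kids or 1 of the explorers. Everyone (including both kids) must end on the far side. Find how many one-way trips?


Per crossing of one of the explorers: kids→, one←, one of the explorers→, one← = 4 trips
13 × 4 = 52, + 1 final kids→ = 53
Minimum trips = 53

53


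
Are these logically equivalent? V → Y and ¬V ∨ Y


Expression 1: V → Y
Expression 2: ¬V ∨ Y
Truth table (V Y | Expr1 Expr2):
  T T |   T     T
  T F |   F     F
  F T |   T     T
  F F |   T     T
All 4 rows agree, so the expressions are logically equivalent.

Yes


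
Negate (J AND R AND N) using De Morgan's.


De Morgan's law: ¬(P ∧ Q ∧ R) ≡ ¬P ∨ ¬Q ∨ ¬R
¬(J ∧ R ∧ N) = ¬J ∨ ¬R ∨ ¬N

¬J ∨ ¬R ∨ ¬N


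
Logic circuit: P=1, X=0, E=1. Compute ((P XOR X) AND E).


P XOR X = 1^0 = 1
1 AND 1 = 1

1


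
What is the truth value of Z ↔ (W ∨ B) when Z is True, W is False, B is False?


Z = True, W = False, B = False
Step 1: W ∨ B = False OR False = False
Step 2: Z ↔ (False): true when both sides have same truth value.
Result: True ↔ False = False

False


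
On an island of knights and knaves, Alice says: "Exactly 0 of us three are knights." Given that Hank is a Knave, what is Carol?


Alice claims exactly 0 knights among Alice, Hank, Carol.
Given: Hank is a Knave.

Case 1: Alice is a Knight (tells truth)
  Then exactly 0 of the three are knights.
  Counting Alice, Hank: 1 knight(s) so far. Need -1 more → impossible.
Case 2: Alice is a Knave (lies)
  Then the count is NOT 0.
  If Carol = Knave, count = 0 = 0 → claim would be true, contradicts lie.
  If Carol = Knight, count = 1 ≠ 0 → lie confirmed ✓

Carol is a Knight.

Knight


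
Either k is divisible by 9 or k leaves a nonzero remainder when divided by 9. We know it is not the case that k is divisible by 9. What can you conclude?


Disjunctive syllogism: P ∨ Q, ¬P ⊢ Q
Disjunction: k is divisible by 9 ∨ k leaves a nonzero remainder when divided by 9
We know it is not the case that k is divisible by 9.
By disjunctive syllogism, the other disjunct must be true.

k leaves a nonzero remainder when divided by 9


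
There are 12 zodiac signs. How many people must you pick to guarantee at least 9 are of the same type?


Pigeonhole: to guarantee k in one of n categories, need (k-1)×n + 1.
k = 9, n = 12
Minimum = (9-1) × 12 + 1 = 8 × 12 + 1

97


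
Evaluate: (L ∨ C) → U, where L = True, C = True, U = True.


L = True, C = True, U = True
Step 1: L ∨ C = True OR True = True
Step 2: (True) → U: false only when antecedent=True and U=False.
Result: True

True
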